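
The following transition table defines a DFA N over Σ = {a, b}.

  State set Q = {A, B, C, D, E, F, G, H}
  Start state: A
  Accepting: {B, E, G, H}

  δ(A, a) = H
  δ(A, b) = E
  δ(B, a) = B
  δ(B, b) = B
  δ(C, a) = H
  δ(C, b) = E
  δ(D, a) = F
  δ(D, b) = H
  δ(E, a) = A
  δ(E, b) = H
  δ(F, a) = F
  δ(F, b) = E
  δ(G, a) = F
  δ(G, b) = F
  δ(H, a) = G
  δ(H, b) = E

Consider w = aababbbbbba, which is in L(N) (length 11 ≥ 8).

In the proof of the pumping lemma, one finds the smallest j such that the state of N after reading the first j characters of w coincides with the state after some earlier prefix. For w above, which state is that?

F

Run of N on w = a a b a b b b b b b a:
  step 0: A  (start)
  step 1: H  (read a: A→H)
  step 2: G  (read a: H→G)
  step 3: F  (read b: G→F)
  step 4: F  (read a: F→F)   ← first repeat (F seen earlier)
  step 5: E  (read b: F→E)
  step 6: H  (read b: E→H)
  step 7: E  (read b: H→E)
  step 8: H  (read b: E→H)
  step 9: E  (read b: H→E)
  step 10: H  (read b: E→H)
  step 11: G  (read a: H→G)

The earliest repeat is at step j = 4: N is in F, which it already visited at step i = 3.
Pumping length from the standard proof: p = 8 (the number of states). The repeated state found above gives |xy| = j ≤ 8 and |y| = j − i ≥ 1.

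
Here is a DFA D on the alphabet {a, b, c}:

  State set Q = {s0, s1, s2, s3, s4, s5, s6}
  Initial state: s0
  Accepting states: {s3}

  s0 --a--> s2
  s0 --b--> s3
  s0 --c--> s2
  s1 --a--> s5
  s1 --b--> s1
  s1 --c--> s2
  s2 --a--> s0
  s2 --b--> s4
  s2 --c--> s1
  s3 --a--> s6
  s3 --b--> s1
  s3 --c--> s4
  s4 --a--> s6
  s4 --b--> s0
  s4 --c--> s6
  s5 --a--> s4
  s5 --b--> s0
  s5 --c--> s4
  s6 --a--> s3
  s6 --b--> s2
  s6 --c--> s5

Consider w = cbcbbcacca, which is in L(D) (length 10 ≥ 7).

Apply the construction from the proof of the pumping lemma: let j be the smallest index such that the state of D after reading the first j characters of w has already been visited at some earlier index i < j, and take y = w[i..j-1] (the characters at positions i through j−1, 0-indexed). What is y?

Run of D on w = c b c b b c a c c a:
  step 0: s0  (start)
  step 1: s2  (read c: s0→s2)
  step 2: s4  (read b: s2→s4)
  step 3: s6  (read c: s4→s6)
  step 4: s2  (read b: s6→s2)   ← first repeat (s2 seen earlier)
  step 5: s4  (read b: s2→s4)
  step 6: s6  (read c: s4→s6)
  step 7: s3  (read a: s6→s3)
  step 8: s4  (read c: s3→s4)
  step 9: s6  (read c: s4→s6)
  step 10: s3  (read a: s6→s3)

So i = 1, j = 4, giving x = w[0:1] = c, y = w[1:4] = bcb, z = w[4:10] = bcacca.
Check: |xy| = 4 ≤ 7 and |y| = 3 ≥ 1. Reading y takes D from s2 back to s2, so every xyⁱz is accepted.
Pumping length from the standard proof: p = 7 (the number of states). The repeated state found above gives |xy| = j ≤ 7 and |y| = j − i ≥ 1.

bcb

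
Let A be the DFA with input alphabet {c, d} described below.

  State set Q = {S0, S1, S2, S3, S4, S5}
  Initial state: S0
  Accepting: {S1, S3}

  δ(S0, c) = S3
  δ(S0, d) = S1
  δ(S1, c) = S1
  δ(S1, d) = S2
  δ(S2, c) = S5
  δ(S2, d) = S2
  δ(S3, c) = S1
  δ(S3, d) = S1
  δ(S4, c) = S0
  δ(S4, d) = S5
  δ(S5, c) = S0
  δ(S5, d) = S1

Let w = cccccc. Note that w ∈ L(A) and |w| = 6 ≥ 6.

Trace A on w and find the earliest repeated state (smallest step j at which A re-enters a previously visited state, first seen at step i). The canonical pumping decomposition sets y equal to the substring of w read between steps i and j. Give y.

c

Run of A on w = c c c c c c:
  step 0: S0  (start)
  step 1: S3  (read c: S0→S3)
  step 2: S1  (read c: S3→S1)
  step 3: S1  (read c: S1→S1)   ← first repeat (S1 seen earlier)
  step 4: S1  (read c: S1→S1)
  step 5: S1  (read c: S1→S1)
  step 6: S1  (read c: S1→S1)

So i = 2, j = 3, giving x = w[0:2] = cc, y = w[2:3] = c, z = w[3:6] = ccc.
Check: |xy| = 3 ≤ 6 and |y| = 1 ≥ 1. Reading y takes A from S1 back to S1, so every xyⁱz is accepted.
The DFA has 6 states, so the proof of the pumping lemma guarantees a repeated state among the first 6+1 visited; the segment between the two visits is the pumpable y.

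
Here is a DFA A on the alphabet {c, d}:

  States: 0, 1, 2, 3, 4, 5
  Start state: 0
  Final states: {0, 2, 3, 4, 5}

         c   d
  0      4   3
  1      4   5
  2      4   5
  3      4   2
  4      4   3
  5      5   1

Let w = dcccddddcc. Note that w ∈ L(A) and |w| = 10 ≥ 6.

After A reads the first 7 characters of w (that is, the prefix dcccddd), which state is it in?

5

State sequence: 0 -d-> 3 -c-> 4 -c-> 4 -c-> 4 -d-> 3 -d-> 2 -d-> 5

After reading 7 characters, A is in state 5.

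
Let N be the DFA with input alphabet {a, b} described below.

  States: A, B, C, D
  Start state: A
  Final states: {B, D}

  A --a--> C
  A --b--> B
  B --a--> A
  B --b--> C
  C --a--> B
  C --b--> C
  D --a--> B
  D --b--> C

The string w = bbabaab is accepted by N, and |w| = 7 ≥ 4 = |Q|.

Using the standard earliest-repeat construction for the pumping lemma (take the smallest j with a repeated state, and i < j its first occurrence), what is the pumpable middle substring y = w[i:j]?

State sequence: A -b-> B -b-> C -a-> B -b-> C -a-> B -a-> A -b-> B
First repeat at step 3: B was already visited.

So i = 1, j = 3, giving x = w[0:1] = b, y = w[1:3] = ba, z = w[3:7] = baab.
Check: |xy| = 3 ≤ 4 and |y| = 2 ≥ 1. Reading y takes N from B back to B, so every xyⁱz is accepted.
Since N has 4 states, any run of length ≥ 4 visits 4+1 states, so by pigeonhole some state repeats within the first 4 steps — that repeat gives the pumpable loop.

ba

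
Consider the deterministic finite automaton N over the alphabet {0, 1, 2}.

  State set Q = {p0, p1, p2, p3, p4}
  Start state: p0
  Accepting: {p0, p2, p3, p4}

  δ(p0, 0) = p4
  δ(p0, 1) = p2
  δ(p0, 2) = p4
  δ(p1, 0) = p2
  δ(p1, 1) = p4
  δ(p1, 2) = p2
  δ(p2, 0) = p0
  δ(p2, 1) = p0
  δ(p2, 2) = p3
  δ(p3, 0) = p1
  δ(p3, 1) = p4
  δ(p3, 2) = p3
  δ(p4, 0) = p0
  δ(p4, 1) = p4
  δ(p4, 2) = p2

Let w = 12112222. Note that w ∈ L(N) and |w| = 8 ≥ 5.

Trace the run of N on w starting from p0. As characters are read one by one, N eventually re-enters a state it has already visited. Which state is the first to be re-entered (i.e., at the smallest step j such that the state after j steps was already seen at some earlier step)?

p4

Run of N on w = 1 2 1 1 2 2 2 2:
  step 0: p0  (start)
  step 1: p2  (read 1: p0→p2)
  step 2: p3  (read 2: p2→p3)
  step 3: p4  (read 1: p3→p4)
  step 4: p4  (read 1: p4→p4)   ← first repeat (p4 seen earlier)
  step 5: p2  (read 2: p4→p2)
  step 6: p3  (read 2: p2→p3)
  step 7: p3  (read 2: p3→p3)
  step 8: p3  (read 2: p3→p3)

The earliest repeat is at step j = 4: N is in p4, which it already visited at step i = 3.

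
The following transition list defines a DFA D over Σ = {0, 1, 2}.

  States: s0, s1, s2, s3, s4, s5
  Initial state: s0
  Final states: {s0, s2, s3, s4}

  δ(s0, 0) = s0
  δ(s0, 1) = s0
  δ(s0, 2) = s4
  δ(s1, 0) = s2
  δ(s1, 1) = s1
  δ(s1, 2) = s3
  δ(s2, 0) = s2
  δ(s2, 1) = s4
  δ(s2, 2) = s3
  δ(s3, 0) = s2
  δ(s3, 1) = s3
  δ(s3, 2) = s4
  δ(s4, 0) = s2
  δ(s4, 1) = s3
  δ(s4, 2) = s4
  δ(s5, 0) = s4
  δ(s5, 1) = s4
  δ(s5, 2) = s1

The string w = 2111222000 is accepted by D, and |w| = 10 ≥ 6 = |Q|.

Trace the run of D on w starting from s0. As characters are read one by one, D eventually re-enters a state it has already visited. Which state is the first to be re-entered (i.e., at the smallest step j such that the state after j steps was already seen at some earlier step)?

s3

Run of D on w = 2 1 1 1 2 2 2 0 0 0:
  step 0: s0  (start)
  step 1: s4  (read 2: s0→s4)
  step 2: s3  (read 1: s4→s3)
  step 3: s3  (read 1: s3→s3)   ← first repeat (s3 seen earlier)
  step 4: s3  (read 1: s3→s3)
  step 5: s4  (read 2: s3→s4)
  step 6: s4  (read 2: s4→s4)
  step 7: s4  (read 2: s4→s4)
  step 8: s2  (read 0: s4→s2)
  step 9: s2  (read 0: s2→s2)
  step 10: s2  (read 0: s2→s2)

The earliest repeat is at step j = 3: D is in s3, which it already visited at step i = 2.
With |Q| = 6, pigeonhole forces a state repeat no later than step 6; the substring read between the first and second visits to that state can be pumped.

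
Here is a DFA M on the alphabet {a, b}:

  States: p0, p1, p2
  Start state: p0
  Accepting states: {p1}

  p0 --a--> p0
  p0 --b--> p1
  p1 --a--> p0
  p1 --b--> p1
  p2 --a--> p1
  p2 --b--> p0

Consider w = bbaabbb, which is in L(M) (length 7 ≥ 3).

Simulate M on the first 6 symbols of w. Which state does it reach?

State sequence: p0 -b-> p1 -b-> p1 -a-> p0 -a-> p0 -b-> p1 -b-> p1

After reading 6 characters, M is in state p1.
(This kind of state-tracing is the core of the pumping-lemma construction: with 3 states, pigeonhole forces a repeat within the first 3 steps.)

p1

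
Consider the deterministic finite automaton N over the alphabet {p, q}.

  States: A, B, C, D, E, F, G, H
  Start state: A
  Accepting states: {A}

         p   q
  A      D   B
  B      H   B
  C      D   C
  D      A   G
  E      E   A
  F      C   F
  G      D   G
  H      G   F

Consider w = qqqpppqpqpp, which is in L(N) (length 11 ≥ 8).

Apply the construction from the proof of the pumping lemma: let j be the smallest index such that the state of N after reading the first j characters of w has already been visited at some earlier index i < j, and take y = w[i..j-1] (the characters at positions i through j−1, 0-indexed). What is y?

State sequence: A -q-> B -q-> B -q-> B -p-> H -p-> G -p-> D -q-> G -p-> D -q-> G -p-> D -p-> A
First repeat at step 2: B was already visited.

So i = 1, j = 2, giving x = w[0:1] = q, y = w[1:2] = q, z = w[2:11] = qpppqpqpp.
Check: |xy| = 2 ≤ 8 and |y| = 1 ≥ 1. Reading y takes N from B back to B, so every xyⁱz is accepted.
Since N has 8 states, any run of length ≥ 8 visits 8+1 states, so by pigeonhole some state repeats within the first 8 steps — that repeat gives the pumpable loop.

q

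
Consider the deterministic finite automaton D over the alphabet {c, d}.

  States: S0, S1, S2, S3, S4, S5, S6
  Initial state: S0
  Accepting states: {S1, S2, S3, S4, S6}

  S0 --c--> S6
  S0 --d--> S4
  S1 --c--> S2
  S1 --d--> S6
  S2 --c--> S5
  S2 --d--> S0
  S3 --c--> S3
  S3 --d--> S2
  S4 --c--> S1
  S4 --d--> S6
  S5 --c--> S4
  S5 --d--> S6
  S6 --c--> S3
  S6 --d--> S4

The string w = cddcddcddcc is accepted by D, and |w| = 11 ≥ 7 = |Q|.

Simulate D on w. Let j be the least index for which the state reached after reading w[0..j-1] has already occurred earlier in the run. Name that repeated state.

S6

State sequence: S0 -c-> S6 -d-> S4 -d-> S6 -c-> S3 -d-> S2 -d-> S0 -c-> S6 -d-> S4 -d-> S6 -c-> S3 -c-> S3
First repeat at step 3: S6 was already visited.

The earliest repeat is at step j = 3: D is in S6, which it already visited at step i = 1.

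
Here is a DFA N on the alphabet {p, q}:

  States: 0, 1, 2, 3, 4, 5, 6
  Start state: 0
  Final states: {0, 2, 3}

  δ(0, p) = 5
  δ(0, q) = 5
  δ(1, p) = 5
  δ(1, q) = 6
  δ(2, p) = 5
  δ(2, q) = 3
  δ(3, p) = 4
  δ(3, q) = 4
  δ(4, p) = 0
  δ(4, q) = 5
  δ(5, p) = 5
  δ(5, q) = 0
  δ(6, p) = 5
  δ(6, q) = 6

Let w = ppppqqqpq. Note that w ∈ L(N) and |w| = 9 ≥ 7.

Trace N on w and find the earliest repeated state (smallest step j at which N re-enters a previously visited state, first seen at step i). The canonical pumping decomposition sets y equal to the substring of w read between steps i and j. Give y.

p

Run of N on w = p p p p q q q p q:
  step 0: 0  (start)
  step 1: 5  (read p: 0→5)
  step 2: 5  (read p: 5→5)   ← first repeat (5 seen earlier)
  step 3: 5  (read p: 5→5)
  step 4: 5  (read p: 5→5)
  step 5: 0  (read q: 5→0)
  step 6: 5  (read q: 0→5)
  step 7: 0  (read q: 5→0)
  step 8: 5  (read p: 0→5)
  step 9: 0  (read q: 5→0)

So i = 1, j = 2, giving x = w[0:1] = p, y = w[1:2] = p, z = w[2:9] = ppqqqpq.
Check: |xy| = 2 ≤ 7 and |y| = 1 ≥ 1. Reading y takes N from 5 back to 5, so every xyⁱz is accepted.
With |Q| = 7, pigeonhole forces a state repeat no later than step 7; the substring read between the first and second visits to that state can be pumped.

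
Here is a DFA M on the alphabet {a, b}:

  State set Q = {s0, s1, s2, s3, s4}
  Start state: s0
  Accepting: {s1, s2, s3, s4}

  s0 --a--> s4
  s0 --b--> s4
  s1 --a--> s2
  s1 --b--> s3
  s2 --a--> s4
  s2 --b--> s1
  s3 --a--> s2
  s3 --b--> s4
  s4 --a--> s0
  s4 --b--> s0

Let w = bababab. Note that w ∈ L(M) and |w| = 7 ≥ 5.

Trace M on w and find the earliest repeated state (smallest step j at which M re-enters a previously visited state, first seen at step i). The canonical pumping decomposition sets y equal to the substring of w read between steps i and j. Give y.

State sequence: s0 -b-> s4 -a-> s0 -b-> s4 -a-> s0 -b-> s4 -a-> s0 -b-> s4
First repeat at step 2: s0 was already visited.

So i = 0, j = 2, giving x = w[0:0] = ε, y = w[0:2] = ba, z = w[2:7] = babab.
Check: |xy| = 2 ≤ 5 and |y| = 2 ≥ 1. Reading y takes M from s0 back to s0, so every xyⁱz is accepted.

ba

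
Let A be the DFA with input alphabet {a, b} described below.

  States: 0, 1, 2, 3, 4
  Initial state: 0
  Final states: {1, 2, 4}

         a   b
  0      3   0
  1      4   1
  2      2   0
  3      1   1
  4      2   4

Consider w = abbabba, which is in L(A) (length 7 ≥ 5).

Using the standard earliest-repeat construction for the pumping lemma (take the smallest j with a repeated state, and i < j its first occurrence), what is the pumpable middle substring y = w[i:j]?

b

Run of A on w = a b b a b b a:
  step 0: 0  (start)
  step 1: 3  (read a: 0→3)
  step 2: 1  (read b: 3→1)
  step 3: 1  (read b: 1→1)   ← first repeat (1 seen earlier)
  step 4: 4  (read a: 1→4)
  step 5: 4  (read b: 4→4)
  step 6: 4  (read b: 4→4)
  step 7: 2  (read a: 4→2)

So i = 2, j = 3, giving x = w[0:2] = ab, y = w[2:3] = b, z = w[3:7] = abba.
Check: |xy| = 3 ≤ 5 and |y| = 1 ≥ 1. Reading y takes A from 1 back to 1, so every xyⁱz is accepted.
With |Q| = 5, pigeonhole forces a state repeat no later than step 5; the substring read between the first and second visits to that state can be pumped.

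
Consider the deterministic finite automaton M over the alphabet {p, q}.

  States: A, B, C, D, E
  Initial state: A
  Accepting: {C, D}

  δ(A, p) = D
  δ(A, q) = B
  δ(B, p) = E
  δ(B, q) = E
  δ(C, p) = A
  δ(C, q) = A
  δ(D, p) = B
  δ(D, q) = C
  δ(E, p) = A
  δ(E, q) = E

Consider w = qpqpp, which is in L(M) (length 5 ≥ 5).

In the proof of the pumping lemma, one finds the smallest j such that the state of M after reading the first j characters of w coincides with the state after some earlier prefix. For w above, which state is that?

E

State sequence: A -q-> B -p-> E -q-> E -p-> A -p-> D
First repeat at step 3: E was already visited.

The earliest repeat is at step j = 3: M is in E, which it already visited at step i = 2.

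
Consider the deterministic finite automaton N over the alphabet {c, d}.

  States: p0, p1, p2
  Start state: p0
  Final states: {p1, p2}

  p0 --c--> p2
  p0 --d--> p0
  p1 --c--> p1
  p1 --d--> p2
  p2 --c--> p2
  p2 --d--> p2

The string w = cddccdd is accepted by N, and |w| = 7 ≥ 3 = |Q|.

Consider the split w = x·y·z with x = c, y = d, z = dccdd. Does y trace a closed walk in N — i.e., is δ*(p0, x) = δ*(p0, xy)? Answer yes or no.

Run of N on the first 2 characters of w = c d:
  step 0: p0  (start)
  step 1: p2  (read c: p0→p2)
  step 2: p2  (read d: p2→p2)

After x (step 1): p2. After xy (step 2): p2.
They match, so y = d drives N around a cycle from p2 back to itself; pumping y any number of times keeps N in p2 before reading z, and xyⁱz ∈ L(N) for every i ≥ 0.

yes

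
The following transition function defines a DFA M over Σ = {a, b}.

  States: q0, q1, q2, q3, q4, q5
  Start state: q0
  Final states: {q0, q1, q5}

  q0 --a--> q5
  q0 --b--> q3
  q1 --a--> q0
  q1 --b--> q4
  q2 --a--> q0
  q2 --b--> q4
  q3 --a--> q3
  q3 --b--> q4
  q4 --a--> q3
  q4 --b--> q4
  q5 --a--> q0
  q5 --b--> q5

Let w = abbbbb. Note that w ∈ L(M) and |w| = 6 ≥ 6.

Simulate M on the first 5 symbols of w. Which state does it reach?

Run of M on the first 5 characters of w = a b b b b:
  step 0: q0  (start)
  step 1: q5  (read a: q0→q5)
  step 2: q5  (read b: q5→q5)
  step 3: q5  (read b: q5→q5)
  step 4: q5  (read b: q5→q5)
  step 5: q5  (read b: q5→q5)

After reading 5 characters, M is in state q5.
(This kind of state-tracing is the core of the pumping-lemma construction: with 6 states, pigeonhole forces a repeat within the first 6 steps.)

q5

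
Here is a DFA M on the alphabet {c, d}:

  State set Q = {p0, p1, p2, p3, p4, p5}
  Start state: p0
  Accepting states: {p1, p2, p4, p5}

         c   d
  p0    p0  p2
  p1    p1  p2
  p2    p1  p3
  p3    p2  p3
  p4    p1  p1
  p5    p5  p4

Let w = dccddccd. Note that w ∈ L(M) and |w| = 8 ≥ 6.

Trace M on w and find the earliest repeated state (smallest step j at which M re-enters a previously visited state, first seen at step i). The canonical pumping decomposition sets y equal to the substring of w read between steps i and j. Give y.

State sequence: p0 -d-> p2 -c-> p1 -c-> p1 -d-> p2 -d-> p3 -c-> p2 -c-> p1 -d-> p2
First repeat at step 3: p1 was already visited.

So i = 2, j = 3, giving x = w[0:2] = dc, y = w[2:3] = c, z = w[3:8] = ddccd.
Check: |xy| = 3 ≤ 6 and |y| = 1 ≥ 1. Reading y takes M from p1 back to p1, so every xyⁱz is accepted.

c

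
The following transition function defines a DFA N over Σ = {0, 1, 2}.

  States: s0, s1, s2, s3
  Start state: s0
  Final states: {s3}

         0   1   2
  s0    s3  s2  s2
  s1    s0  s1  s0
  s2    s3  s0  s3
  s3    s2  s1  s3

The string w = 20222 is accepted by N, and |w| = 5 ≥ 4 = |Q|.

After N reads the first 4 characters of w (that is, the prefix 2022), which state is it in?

s3

Run of N on the first 4 characters of w = 2 0 2 2:
  step 0: s0  (start)
  step 1: s2  (read 2: s0→s2)
  step 2: s3  (read 0: s2→s3)
  step 3: s3  (read 2: s3→s3)
  step 4: s3  (read 2: s3→s3)

After reading 4 characters, N is in state s3.
(This kind of state-tracing is the core of the pumping-lemma construction: with 4 states, pigeonhole forces a repeat within the first 4 steps.)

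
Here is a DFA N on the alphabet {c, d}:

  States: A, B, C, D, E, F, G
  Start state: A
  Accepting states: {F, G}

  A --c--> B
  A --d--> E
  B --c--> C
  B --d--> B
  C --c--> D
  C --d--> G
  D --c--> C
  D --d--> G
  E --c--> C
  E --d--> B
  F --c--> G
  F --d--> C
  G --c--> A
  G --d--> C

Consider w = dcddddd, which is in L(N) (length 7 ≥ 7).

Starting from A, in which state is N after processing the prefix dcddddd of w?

G

Run of N on the first 7 characters of w = d c d d d d d:
  step 0: A  (start)
  step 1: E  (read d: A→E)
  step 2: C  (read c: E→C)
  step 3: G  (read d: C→G)
  step 4: C  (read d: G→C)
  step 5: G  (read d: C→G)
  step 6: C  (read d: G→C)
  step 7: G  (read d: C→G)

After reading 7 characters, N is in state G.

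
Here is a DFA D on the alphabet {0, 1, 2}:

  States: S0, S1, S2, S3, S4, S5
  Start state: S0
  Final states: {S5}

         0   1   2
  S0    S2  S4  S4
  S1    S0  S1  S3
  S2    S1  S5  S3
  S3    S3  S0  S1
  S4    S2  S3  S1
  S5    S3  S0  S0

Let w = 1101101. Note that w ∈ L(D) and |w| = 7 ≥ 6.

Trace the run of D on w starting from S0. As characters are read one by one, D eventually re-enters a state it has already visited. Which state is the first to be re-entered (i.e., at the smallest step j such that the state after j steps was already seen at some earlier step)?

Run of D on w = 1 1 0 1 1 0 1:
  step 0: S0  (start)
  step 1: S4  (read 1: S0→S4)
  step 2: S3  (read 1: S4→S3)
  step 3: S3  (read 0: S3→S3)   ← first repeat (S3 seen earlier)
  step 4: S0  (read 1: S3→S0)
  step 5: S4  (read 1: S0→S4)
  step 6: S2  (read 0: S4→S2)
  step 7: S5  (read 1: S2→S5)

The earliest repeat is at step j = 3: D is in S3, which it already visited at step i = 2.

S3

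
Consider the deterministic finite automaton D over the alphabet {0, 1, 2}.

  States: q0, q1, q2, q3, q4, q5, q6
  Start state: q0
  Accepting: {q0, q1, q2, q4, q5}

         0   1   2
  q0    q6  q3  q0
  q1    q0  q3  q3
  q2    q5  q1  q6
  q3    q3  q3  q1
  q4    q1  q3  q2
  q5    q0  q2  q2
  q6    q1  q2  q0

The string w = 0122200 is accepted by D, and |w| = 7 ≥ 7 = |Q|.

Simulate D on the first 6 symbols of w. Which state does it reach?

State sequence: q0 -0-> q6 -1-> q2 -2-> q6 -2-> q0 -2-> q0 -0-> q6

After reading 6 characters, D is in state q6.

q6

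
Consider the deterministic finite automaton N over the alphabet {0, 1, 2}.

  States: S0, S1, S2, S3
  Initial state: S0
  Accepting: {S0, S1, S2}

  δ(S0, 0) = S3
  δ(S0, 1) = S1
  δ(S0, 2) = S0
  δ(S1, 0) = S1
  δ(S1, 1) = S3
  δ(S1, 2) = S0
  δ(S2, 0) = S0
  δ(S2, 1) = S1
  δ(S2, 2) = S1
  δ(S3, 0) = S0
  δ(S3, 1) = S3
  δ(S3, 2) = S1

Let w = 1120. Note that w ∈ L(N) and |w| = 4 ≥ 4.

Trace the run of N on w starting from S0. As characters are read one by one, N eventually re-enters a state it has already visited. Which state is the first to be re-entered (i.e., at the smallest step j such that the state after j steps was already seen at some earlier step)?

S1

State sequence: S0 -1-> S1 -1-> S3 -2-> S1 -0-> S1
First repeat at step 3: S1 was already visited.

The earliest repeat is at step j = 3: N is in S1, which it already visited at step i = 1.
Since N has 4 states, any run of length ≥ 4 visits 4+1 states, so by pigeonhole some state repeats within the first 4 steps — that repeat gives the pumpable loop.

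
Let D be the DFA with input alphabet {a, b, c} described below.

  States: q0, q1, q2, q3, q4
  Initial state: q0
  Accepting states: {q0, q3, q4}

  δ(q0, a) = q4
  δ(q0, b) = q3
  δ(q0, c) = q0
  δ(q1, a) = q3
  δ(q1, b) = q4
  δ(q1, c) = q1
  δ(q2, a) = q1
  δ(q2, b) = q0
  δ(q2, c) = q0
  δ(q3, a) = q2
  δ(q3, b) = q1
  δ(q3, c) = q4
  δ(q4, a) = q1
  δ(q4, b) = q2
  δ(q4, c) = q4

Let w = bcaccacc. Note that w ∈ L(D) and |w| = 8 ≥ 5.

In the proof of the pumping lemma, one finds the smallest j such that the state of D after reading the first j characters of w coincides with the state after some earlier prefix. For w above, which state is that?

State sequence: q0 -b-> q3 -c-> q4 -a-> q1 -c-> q1 -c-> q1 -a-> q3 -c-> q4 -c-> q4
First repeat at step 4: q1 was already visited.

The earliest repeat is at step j = 4: D is in q1, which it already visited at step i = 3.
Since D has 5 states, any run of length ≥ 5 visits 5+1 states, so by pigeonhole some state repeats within the first 5 steps — that repeat gives the pumpable loop.

q1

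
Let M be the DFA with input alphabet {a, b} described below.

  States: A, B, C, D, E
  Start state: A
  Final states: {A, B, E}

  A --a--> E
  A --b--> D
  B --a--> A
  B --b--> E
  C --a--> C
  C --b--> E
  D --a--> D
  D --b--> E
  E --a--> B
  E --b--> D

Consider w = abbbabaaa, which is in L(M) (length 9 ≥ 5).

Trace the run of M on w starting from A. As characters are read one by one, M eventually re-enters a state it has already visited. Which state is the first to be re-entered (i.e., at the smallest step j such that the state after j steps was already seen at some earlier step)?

E

State sequence: A -a-> E -b-> D -b-> E -b-> D -a-> D -b-> E -a-> B -a-> A -a-> E
First repeat at step 3: E was already visited.

The earliest repeat is at step j = 3: M is in E, which it already visited at step i = 1.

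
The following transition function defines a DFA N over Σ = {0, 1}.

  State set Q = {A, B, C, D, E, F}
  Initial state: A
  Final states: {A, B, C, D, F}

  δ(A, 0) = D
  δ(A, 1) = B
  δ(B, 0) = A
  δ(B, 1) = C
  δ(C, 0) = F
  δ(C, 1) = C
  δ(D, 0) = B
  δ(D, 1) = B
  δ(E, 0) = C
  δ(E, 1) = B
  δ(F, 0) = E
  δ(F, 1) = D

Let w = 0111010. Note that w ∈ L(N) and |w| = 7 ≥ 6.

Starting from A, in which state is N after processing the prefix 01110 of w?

F

State sequence: A -0-> D -1-> B -1-> C -1-> C -0-> F

After reading 5 characters, N is in state F.
(This kind of state-tracing is the core of the pumping-lemma construction: with 6 states, pigeonhole forces a repeat within the first 6 steps.)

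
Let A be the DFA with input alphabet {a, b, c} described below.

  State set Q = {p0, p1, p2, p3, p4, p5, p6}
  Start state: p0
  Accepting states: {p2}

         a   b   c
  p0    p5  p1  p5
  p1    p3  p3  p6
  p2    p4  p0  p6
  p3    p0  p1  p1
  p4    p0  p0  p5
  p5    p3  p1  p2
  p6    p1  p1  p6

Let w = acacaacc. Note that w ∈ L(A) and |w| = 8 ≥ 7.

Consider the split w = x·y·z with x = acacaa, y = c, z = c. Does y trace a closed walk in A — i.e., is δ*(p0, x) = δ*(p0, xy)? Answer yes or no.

no

State sequence: p0 -a-> p5 -c-> p2 -a-> p4 -c-> p5 -a-> p3 -a-> p0 -c-> p5

After x (step 6): p0. After xy (step 7): p5.
They differ (p0 ≠ p5), so y is not a cycle from the state after x; this split is not the one the pumping-lemma construction produces, and pumping y need not keep the string in L(A).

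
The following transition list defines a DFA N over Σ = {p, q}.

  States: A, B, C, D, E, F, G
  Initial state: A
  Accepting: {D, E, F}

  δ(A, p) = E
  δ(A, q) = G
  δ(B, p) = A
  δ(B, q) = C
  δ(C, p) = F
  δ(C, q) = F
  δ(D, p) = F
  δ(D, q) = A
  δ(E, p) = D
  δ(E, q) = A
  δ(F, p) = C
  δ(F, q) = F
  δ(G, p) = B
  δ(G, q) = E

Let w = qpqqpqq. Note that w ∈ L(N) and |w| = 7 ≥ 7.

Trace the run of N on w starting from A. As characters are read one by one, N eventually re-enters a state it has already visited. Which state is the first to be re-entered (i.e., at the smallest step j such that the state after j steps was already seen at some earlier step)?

C

State sequence: A -q-> G -p-> B -q-> C -q-> F -p-> C -q-> F -q-> F
First repeat at step 5: C was already visited.

The earliest repeat is at step j = 5: N is in C, which it already visited at step i = 3.
Pumping length from the standard proof: p = 7 (the number of states). The repeated state found above gives |xy| = j ≤ 7 and |y| = j − i ≥ 1.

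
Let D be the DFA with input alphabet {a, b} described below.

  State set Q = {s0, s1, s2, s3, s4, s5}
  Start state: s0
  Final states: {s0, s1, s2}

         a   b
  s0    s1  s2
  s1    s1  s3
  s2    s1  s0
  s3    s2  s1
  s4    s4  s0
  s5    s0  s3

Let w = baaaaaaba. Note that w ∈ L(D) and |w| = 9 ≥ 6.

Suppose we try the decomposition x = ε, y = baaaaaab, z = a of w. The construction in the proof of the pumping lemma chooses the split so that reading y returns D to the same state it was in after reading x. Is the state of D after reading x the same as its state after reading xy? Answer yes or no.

no

State sequence: s0 -b-> s2 -a-> s1 -a-> s1 -a-> s1 -a-> s1 -a-> s1 -a-> s1 -b-> s3

After x (step 0): s0. After xy (step 8): s3.
They differ (s0 ≠ s3), so y is not a cycle from the state after x; this split is not the one the pumping-lemma construction produces, and pumping y need not keep the string in L(D).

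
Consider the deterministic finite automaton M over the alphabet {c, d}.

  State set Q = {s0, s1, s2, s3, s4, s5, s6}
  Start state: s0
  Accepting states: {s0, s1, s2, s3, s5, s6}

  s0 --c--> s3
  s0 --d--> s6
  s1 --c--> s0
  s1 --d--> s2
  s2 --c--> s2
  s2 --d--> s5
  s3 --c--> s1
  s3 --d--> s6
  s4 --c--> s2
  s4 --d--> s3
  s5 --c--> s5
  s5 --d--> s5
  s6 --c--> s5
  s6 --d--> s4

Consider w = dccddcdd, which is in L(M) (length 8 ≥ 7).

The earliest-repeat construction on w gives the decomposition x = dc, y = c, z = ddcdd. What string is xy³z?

xy^3z = dc·c·c·c·ddcdd = dccccddcdd.
Reading y = c takes M from s5 back to s5, so after x·y·y·y the machine is still in s5, and z then leads to the accepting state s5. Hence dccccddcdd ∈ L(M).

dccccddcdd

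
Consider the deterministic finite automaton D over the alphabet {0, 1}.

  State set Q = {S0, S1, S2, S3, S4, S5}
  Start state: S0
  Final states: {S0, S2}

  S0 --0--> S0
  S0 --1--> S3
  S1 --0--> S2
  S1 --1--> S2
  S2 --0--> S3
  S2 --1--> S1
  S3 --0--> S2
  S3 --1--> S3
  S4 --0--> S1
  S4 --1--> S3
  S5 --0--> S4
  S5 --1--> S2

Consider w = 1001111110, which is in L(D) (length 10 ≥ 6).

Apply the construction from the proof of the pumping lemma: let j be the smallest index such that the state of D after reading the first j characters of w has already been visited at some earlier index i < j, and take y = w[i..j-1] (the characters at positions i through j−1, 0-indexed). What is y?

State sequence: S0 -1-> S3 -0-> S2 -0-> S3 -1-> S3 -1-> S3 -1-> S3 -1-> S3 -1-> S3 -1-> S3 -0-> S2
First repeat at step 3: S3 was already visited.

So i = 1, j = 3, giving x = w[0:1] = 1, y = w[1:3] = 00, z = w[3:10] = 1111110.
Check: |xy| = 3 ≤ 6 and |y| = 2 ≥ 1. Reading y takes D from S3 back to S3, so every xyⁱz is accepted.

00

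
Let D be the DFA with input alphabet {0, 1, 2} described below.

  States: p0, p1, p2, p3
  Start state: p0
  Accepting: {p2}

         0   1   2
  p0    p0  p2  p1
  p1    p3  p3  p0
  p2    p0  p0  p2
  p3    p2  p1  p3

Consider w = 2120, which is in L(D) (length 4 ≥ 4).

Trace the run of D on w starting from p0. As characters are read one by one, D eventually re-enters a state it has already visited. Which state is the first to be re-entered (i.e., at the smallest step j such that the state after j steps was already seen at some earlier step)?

p3

State sequence: p0 -2-> p1 -1-> p3 -2-> p3 -0-> p2
First repeat at step 3: p3 was already visited.

The earliest repeat is at step j = 3: D is in p3, which it already visited at step i = 2.
With |Q| = 4, pigeonhole forces a state repeat no later than step 4; the substring read between the first and second visits to that state can be pumped.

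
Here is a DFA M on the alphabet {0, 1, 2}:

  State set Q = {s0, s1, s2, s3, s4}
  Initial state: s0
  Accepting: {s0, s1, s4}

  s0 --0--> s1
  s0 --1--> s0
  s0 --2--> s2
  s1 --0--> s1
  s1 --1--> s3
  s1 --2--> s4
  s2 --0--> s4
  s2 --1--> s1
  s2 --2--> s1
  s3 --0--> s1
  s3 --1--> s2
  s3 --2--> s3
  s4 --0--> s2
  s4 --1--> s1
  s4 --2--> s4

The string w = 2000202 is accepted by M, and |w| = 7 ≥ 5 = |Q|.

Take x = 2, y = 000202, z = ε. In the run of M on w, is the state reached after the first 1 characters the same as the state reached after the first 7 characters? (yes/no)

no

Run of M on the first 7 characters of w = 2 0 0 0 2 0 2:
  step 0: s0  (start)
  step 1: s2  (read 2: s0→s2)
  step 2: s4  (read 0: s2→s4)
  step 3: s2  (read 0: s4→s2)
  step 4: s4  (read 0: s2→s4)
  step 5: s4  (read 2: s4→s4)
  step 6: s2  (read 0: s4→s2)
  step 7: s1  (read 2: s2→s1)

After x (step 1): s2. After xy (step 7): s1.
They differ (s2 ≠ s1), so y is not a cycle from the state after x; this split is not the one the pumping-lemma construction produces, and pumping y need not keep the string in L(M).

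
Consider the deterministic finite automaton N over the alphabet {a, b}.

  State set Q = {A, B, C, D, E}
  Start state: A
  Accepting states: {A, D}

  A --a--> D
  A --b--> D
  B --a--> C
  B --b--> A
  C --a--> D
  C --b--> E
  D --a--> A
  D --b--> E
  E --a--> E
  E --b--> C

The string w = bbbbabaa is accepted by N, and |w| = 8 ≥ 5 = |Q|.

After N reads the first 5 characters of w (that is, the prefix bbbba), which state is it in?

E

State sequence: A -b-> D -b-> E -b-> C -b-> E -a-> E

After reading 5 characters, N is in state E.
(This kind of state-tracing is the core of the pumping-lemma construction: with 5 states, pigeonhole forces a repeat within the first 5 steps.)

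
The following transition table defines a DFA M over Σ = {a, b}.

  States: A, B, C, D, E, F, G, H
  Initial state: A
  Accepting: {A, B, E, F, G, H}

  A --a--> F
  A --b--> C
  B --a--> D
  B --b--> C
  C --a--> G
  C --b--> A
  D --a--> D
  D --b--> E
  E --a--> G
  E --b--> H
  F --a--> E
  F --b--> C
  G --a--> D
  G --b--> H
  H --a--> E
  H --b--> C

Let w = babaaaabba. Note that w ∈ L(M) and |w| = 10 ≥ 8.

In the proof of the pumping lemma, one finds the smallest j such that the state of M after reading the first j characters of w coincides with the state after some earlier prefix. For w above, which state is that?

Run of M on w = b a b a a a a b b a:
  step 0: A  (start)
  step 1: C  (read b: A→C)
  step 2: G  (read a: C→G)
  step 3: H  (read b: G→H)
  step 4: E  (read a: H→E)
  step 5: G  (read a: E→G)   ← first repeat (G seen earlier)
  step 6: D  (read a: G→D)
  step 7: D  (read a: D→D)
  step 8: E  (read b: D→E)
  step 9: H  (read b: E→H)
  step 10: E  (read a: H→E)

The earliest repeat is at step j = 5: M is in G, which it already visited at step i = 2.

G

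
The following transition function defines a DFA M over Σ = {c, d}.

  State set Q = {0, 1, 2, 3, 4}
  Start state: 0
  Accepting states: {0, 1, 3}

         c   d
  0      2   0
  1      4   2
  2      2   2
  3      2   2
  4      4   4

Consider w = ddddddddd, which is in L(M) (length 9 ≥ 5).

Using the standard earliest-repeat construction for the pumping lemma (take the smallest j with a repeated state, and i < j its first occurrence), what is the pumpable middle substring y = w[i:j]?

State sequence: 0 -d-> 0 -d-> 0 -d-> 0 -d-> 0 -d-> 0 -d-> 0 -d-> 0 -d-> 0 -d-> 0
First repeat at step 1: 0 was already visited.

So i = 0, j = 1, giving x = w[0:0] = ε, y = w[0:1] = d, z = w[1:9] = dddddddd.
Check: |xy| = 1 ≤ 5 and |y| = 1 ≥ 1. Reading y takes M from 0 back to 0, so every xyⁱz is accepted.
With |Q| = 5, pigeonhole forces a state repeat no later than step 5; the substring read between the first and second visits to that state can be pumped.

d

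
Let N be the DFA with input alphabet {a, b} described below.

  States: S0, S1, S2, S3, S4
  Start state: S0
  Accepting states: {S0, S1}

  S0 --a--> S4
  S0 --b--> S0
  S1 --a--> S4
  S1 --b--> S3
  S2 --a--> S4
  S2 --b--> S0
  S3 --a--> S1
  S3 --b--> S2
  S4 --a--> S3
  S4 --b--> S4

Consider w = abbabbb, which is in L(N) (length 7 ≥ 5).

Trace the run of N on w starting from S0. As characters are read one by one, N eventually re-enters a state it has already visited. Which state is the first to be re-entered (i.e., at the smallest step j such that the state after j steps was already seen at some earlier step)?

S4

Run of N on w = a b b a b b b:
  step 0: S0  (start)
  step 1: S4  (read a: S0→S4)
  step 2: S4  (read b: S4→S4)   ← first repeat (S4 seen earlier)
  step 3: S4  (read b: S4→S4)
  step 4: S3  (read a: S4→S3)
  step 5: S2  (read b: S3→S2)
  step 6: S0  (read b: S2→S0)
  step 7: S0  (read b: S0→S0)

The earliest repeat is at step j = 2: N is in S4, which it already visited at step i = 1.
With |Q| = 5, pigeonhole forces a state repeat no later than step 5; the substring read between the first and second visits to that state can be pumped.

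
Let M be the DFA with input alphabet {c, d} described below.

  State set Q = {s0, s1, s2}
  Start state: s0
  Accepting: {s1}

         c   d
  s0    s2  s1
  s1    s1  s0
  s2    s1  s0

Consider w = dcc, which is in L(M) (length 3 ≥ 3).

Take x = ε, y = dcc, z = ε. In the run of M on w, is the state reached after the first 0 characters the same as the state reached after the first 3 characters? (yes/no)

State sequence: s0 -d-> s1 -c-> s1 -c-> s1

After x (step 0): s0. After xy (step 3): s1.
They differ (s0 ≠ s1), so y is not a cycle from the state after x; this split is not the one the pumping-lemma construction produces, and pumping y need not keep the string in L(M).

no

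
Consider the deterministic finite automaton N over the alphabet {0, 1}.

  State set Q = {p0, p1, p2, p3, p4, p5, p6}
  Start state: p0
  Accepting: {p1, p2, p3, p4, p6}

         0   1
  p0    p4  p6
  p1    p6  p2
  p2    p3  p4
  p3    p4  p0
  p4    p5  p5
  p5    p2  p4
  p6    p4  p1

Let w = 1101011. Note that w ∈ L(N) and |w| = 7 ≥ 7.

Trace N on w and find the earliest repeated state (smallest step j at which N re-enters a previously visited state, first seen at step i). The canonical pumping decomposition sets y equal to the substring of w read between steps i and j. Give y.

10

State sequence: p0 -1-> p6 -1-> p1 -0-> p6 -1-> p1 -0-> p6 -1-> p1 -1-> p2
First repeat at step 3: p6 was already visited.

So i = 1, j = 3, giving x = w[0:1] = 1, y = w[1:3] = 10, z = w[3:7] = 1011.
Check: |xy| = 3 ≤ 7 and |y| = 2 ≥ 1. Reading y takes N from p6 back to p6, so every xyⁱz is accepted.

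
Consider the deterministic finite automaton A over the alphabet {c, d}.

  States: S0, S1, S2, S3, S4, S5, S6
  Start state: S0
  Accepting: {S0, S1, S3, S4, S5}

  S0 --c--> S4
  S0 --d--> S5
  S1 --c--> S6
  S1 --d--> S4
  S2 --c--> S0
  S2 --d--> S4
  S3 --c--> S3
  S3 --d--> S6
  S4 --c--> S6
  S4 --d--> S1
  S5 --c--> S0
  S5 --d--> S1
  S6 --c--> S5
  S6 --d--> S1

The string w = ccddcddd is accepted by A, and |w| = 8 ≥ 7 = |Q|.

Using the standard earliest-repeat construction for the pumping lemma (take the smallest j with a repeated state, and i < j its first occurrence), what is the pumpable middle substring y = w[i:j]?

cdd

State sequence: S0 -c-> S4 -c-> S6 -d-> S1 -d-> S4 -c-> S6 -d-> S1 -d-> S4 -d-> S1
First repeat at step 4: S4 was already visited.

So i = 1, j = 4, giving x = w[0:1] = c, y = w[1:4] = cdd, z = w[4:8] = cddd.
Check: |xy| = 4 ≤ 7 and |y| = 3 ≥ 1. Reading y takes A from S4 back to S4, so every xyⁱz is accepted.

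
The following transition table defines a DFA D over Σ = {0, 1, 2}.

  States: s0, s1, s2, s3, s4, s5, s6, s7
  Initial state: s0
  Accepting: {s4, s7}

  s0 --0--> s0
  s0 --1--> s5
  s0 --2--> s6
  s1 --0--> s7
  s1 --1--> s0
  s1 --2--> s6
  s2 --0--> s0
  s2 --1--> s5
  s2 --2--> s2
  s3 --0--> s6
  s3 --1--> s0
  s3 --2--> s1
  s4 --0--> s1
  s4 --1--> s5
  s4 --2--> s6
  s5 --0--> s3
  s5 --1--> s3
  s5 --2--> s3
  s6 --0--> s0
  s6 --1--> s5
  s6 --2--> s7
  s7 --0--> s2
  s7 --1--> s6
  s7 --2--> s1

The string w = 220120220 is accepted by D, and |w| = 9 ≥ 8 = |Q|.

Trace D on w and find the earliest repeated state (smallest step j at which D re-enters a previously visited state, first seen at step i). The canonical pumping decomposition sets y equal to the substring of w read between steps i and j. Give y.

20120

State sequence: s0 -2-> s6 -2-> s7 -0-> s2 -1-> s5 -2-> s3 -0-> s6 -2-> s7 -2-> s1 -0-> s7
First repeat at step 6: s6 was already visited.

So i = 1, j = 6, giving x = w[0:1] = 2, y = w[1:6] = 20120, z = w[6:9] = 220.
Check: |xy| = 6 ≤ 8 and |y| = 5 ≥ 1. Reading y takes D from s6 back to s6, so every xyⁱz is accepted.
Pumping length from the standard proof: p = 8 (the number of states). The repeated state found above gives |xy| = j ≤ 8 and |y| = j − i ≥ 1.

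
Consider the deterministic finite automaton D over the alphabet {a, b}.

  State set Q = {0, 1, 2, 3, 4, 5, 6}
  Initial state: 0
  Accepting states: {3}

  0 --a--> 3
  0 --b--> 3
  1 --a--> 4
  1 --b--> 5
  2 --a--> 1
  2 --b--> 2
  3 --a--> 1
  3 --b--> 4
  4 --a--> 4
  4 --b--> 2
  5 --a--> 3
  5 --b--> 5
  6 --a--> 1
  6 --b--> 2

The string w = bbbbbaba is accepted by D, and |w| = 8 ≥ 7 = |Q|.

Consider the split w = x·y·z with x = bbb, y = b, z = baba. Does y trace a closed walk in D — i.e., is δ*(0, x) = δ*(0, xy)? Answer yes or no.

yes

State sequence: 0 -b-> 3 -b-> 4 -b-> 2 -b-> 2

After x (step 3): 2. After xy (step 4): 2.
They match, so y = b drives D around a cycle from 2 back to itself; pumping y any number of times keeps D in 2 before reading z, and xyⁱz ∈ L(D) for every i ≥ 0.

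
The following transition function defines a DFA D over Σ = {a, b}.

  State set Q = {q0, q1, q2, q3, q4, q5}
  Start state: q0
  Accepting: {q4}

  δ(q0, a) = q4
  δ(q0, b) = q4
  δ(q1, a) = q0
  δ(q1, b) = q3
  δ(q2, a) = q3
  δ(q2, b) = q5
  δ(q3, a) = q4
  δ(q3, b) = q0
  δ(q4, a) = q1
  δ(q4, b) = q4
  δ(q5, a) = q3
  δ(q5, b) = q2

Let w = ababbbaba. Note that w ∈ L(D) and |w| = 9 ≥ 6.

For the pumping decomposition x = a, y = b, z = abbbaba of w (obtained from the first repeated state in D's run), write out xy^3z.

xy^3z = a·b·b·b·abbbaba = abbbabbbaba.
Reading y = b takes D from q4 back to q4, so after x·y·y·y the machine is still in q4, and z then leads to the accepting state q4. Hence abbbabbbaba ∈ L(D).

abbbabbbaba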